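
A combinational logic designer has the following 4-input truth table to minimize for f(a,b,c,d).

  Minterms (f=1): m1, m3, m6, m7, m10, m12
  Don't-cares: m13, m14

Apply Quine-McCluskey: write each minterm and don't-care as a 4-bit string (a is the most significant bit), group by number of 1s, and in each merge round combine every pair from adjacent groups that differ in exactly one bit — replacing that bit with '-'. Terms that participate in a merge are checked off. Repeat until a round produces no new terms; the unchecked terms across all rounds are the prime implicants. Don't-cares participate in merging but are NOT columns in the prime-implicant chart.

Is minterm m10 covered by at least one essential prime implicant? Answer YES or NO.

YES

[col 0] 0001*, 0011*, 0110*, 0111*, 1010*, 1100*, 1101*, 1110*
[col 1] -110, 0-11, 00-1, 011-, 1-10, 11-0, 110-
Prime implicants: -110, 0-11, 00-1, 011-, 1-10, 11-0, 110-
PI chart (minterm → PIs covering it):
  1 | 00-1  (sole → essential)
  3 | 0-11,00-1
  6 | -110,011-
  7 | 0-11,011-
  10 | 1-10  (sole → essential)
  12 | 11-0,110-
Essential prime implicants: 00-1, 1-10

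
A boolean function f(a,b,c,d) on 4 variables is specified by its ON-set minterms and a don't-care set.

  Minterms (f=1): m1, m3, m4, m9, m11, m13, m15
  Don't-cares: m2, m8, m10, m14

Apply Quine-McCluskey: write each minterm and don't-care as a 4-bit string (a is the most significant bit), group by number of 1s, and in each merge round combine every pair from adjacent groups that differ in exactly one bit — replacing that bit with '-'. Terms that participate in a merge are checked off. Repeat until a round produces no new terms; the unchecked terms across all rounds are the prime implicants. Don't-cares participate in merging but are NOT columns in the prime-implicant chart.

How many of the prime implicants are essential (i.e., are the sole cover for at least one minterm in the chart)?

Round 0: 0001✓ 0010✓ 0011✓ 0100 1000✓ 1001✓ 1010✓ 1011✓ 1101✓ 1110✓ 1111✓
Round 1: -001✓ -010✓ -011✓ 00-1✓ 001-✓ 1-01✓ 1-10✓ 1-11✓ 10-0✓ 10-1✓ 100-✓ 101-✓ 11-1✓ 111-✓
Round 2: -0-1 -01- 1--1 1-1- 10--
PIs = {-0-1, -01-, 0100, 1--1, 1-1-, 10--}
Coverage chart:
  m1: -0-1 ←essential
  m3: -0-1,-01-
  m4: 0100 ←essential
  m9: -0-1,1--1,10--
  m11: -0-1,-01-,1--1,1-1-,10--
  m13: 1--1 ←essential
  m15: 1--1,1-1-
Essential: -0-1, 0100, 1--1

3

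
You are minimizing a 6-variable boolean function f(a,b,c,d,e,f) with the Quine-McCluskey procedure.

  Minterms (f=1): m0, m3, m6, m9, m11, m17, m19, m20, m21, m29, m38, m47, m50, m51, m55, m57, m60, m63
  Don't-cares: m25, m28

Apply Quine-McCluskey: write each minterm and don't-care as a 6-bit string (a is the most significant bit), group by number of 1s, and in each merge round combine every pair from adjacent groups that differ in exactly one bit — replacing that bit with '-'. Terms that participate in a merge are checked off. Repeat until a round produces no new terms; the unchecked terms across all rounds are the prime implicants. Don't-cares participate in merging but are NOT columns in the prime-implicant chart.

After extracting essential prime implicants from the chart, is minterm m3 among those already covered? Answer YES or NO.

NO

[col 0] 000000, 000011*, 000110*, 001001*, 001011*, 010001*, 010011*, 010100*, 010101*, 011001*, 011100*, 011101*, 100110*, 101111*, 110010*, 110011*, 110111*, 111001*, 111100*, 111111*
[col 1] -00110, -10011, -11001, -11100, 0-0011, 0-1001, 00-011, 0010-1, 01-001*, 01-100*, 01-101*, 010-01*, 0100-1, 01010-*, 011-01*, 01110-*, 1-1111, 11-111, 110-11, 11001-
[col 2] 01--01, 01-10-
Prime implicants: -00110, -10011, -11001, -11100, 0-0011, 0-1001, 00-011, 000000, 0010-1, 01--01, 01-10-, 0100-1, 1-1111, 11-111, 110-11, 11001-
PI chart (minterm → PIs covering it):
  0 | 000000  (sole → essential)
  3 | 0-0011,00-011
  6 | -00110  (sole → essential)
  9 | 0-1001,0010-1
  11 | 00-011,0010-1
  17 | 01--01,0100-1
  19 | -10011,0-0011,0100-1
  20 | 01-10-  (sole → essential)
  21 | 01--01,01-10-
  29 | 01--01,01-10-
  38 | -00110  (sole → essential)
  47 | 1-1111  (sole → essential)
  50 | 11001-  (sole → essential)
  51 | -10011,110-11,11001-
  55 | 11-111,110-11
  57 | -11001  (sole → essential)
  60 | -11100  (sole → essential)
  63 | 1-1111,11-111
Essential prime implicants: -00110, -11001, -11100, 000000, 01-10-, 1-1111, 11001-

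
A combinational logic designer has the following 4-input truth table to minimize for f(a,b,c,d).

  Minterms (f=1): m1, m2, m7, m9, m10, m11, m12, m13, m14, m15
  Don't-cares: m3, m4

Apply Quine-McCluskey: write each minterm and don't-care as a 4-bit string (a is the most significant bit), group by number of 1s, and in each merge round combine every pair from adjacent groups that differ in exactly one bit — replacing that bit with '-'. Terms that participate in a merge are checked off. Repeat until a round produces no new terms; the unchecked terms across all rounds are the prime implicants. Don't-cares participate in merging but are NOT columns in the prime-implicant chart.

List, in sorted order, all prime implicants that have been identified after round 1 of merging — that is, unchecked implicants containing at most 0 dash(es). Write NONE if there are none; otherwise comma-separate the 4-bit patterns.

NONE

[col 0] 0001*, 0010*, 0011*, 0100*, 0111*, 1001*, 1010*, 1011*, 1100*, 1101*, 1110*, 1111*
[col 1] -001*, -010*, -011*, -100, -111*, 0-11*, 00-1*, 001-*, 1-01*, 1-10*, 1-11*, 10-1*, 101-*, 11-0*, 11-1*, 110-*, 111-*
[col 2] --11, -0-1, -01-, 1--1, 1-1-, 11--
Prime implicants: --11, -0-1, -01-, -100, 1--1, 1-1-, 11--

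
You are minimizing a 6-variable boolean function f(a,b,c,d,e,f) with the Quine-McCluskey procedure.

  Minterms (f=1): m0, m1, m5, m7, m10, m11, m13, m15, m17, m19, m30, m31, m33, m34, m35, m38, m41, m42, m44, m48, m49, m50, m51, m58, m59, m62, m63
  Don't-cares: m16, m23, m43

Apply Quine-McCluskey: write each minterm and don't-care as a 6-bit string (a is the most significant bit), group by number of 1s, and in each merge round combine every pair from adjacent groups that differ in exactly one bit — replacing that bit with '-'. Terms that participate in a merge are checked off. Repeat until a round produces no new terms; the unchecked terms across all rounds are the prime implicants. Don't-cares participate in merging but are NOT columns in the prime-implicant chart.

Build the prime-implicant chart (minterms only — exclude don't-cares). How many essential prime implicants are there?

Round 0: 000000✓ 000001✓ 000101✓ 000111✓ 001010✓ 001011✓ 001101✓ 001111✓ 010000✓ 010001✓ 010011✓ 010111✓ 011110✓ 011111✓ 100001✓ 100010✓ 100011✓ 100110✓ 101001✓ 101010✓ 101011✓ 101100 110000✓ 110001✓ 110010✓ 110011✓ 111010✓ 111011✓ 111110✓ 111111✓
Round 1: -00001✓ -01010✓ -01011✓ -10000✓ -10001✓ -10011✓ -11110✓ -11111✓ 0-0000✓ 0-0001✓ 0-0111✓ 0-1111✓ 00-101✓ 00-111✓ 000-01 00000-✓ 0001-1✓ 001-11 00101-✓ 0011-1✓ 01-111✓ 010-11 0100-1✓ 01000-✓ 01111-✓ 1-0001✓ 1-0010✓ 1-0011✓ 1-1010✓ 1-1011✓ 10-001✓ 10-010✓ 10-011✓ 100-10 1000-1✓ 10001-✓ 1010-1✓ 10101-✓ 11-010✓ 11-011✓ 1100-0✓ 1100-1✓ 11000-✓ 11001-✓ 111-10✓ 111-11✓ 11101-✓ 11111-✓
Round 2: --0001 -0101- -100-1 -1000- -1111- 0--111 0-000- 00-1-1 1--010✓ 1--011✓ 1-00-1 1-001-✓ 1-101-✓ 10-0-1 10-01-✓ 11-01-✓ 1100-- 111-1-
Round 3: 1--01-
PIs = {--0001, -0101-, -100-1, -1000-, -1111-, 0--111, 0-000-, 00-1-1, 000-01, 001-11, 010-11, 1--01-, 1-00-1, 10-0-1, 100-10, 101100, 1100--, 111-1-}
Coverage chart:
  m0: 0-000- ←essential
  m1: --0001,0-000-,000-01
  m5: 00-1-1,000-01
  m7: 0--111,00-1-1
  m10: -0101- ←essential
  m11: -0101-,001-11
  m13: 00-1-1 ←essential
  m15: 0--111,00-1-1,001-11
  m17: --0001,-100-1,-1000-,0-000-
  m19: -100-1,010-11
  m30: -1111- ←essential
  m31: -1111-,0--111
  m33: --0001,1-00-1,10-0-1
  m34: 1--01-,100-10
  m35: 1--01-,1-00-1,10-0-1
  m38: 100-10 ←essential
  m41: 10-0-1 ←essential
  m42: -0101-,1--01-
  m44: 101100 ←essential
  m48: -1000-,1100--
  m49: --0001,-100-1,-1000-,1-00-1,1100--
  m50: 1--01-,1100--
  m51: -100-1,1--01-,1-00-1,1100--
  m58: 1--01-,111-1-
  m59: 1--01-,111-1-
  m62: -1111-,111-1-
  m63: -1111-,111-1-
Essential: -0101-, -1111-, 0-000-, 00-1-1, 10-0-1, 100-10, 101100

7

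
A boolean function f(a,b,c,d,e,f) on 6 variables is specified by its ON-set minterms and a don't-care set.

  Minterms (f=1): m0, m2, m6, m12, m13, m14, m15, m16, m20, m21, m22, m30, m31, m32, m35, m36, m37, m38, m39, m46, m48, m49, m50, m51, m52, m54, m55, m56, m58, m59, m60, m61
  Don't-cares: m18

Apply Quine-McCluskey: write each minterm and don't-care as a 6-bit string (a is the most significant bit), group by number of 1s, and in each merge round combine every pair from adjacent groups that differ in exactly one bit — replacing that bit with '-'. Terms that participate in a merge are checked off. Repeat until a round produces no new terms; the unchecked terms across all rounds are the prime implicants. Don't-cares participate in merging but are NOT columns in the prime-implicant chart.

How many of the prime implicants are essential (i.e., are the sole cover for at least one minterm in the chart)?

9

[col 0] 000000*, 000010*, 000110*, 001100*, 001101*, 001110*, 001111*, 010000*, 010010*, 010100*, 010101*, 010110*, 011110*, 011111*, 100000*, 100011*, 100100*, 100101*, 100110*, 100111*, 101110*, 110000*, 110001*, 110010*, 110011*, 110100*, 110110*, 110111*, 111000*, 111010*, 111011*, 111100*, 111101*
[col 1] -00000*, -00110*, -01110*, -10000*, -10010*, -10100*, -10110*, 0-0000*, 0-0010*, 0-0110*, 0-1110*, 0-1111*, 00-110*, 000-10*, 0000-0*, 0011-0*, 0011-1*, 00110-*, 00111-*, 01-110*, 010-00*, 010-10*, 0100-0*, 0101-0*, 01010-, 01111-*, 1-0000*, 1-0011*, 1-0100*, 1-0110*, 1-0111*, 10-110*, 100-00*, 100-11*, 1001-0*, 1001-1*, 10010-*, 10011-*, 11-000*, 11-010*, 11-011*, 11-100*, 110-00*, 110-10*, 110-11*, 1100-0*, 1100-1*, 11000-*, 11001-*, 1101-0*, 11011-*, 111-00*, 1110-0*, 11101-*, 11110-
[col 2] --0000, --0110, -0-110, -10-00*, -10-10*, -100-0*, -101-0*, 0--110, 0-0-10, 0-00-0, 0-111-, 0011--, 010--0*, 1-0-00, 1-0-11, 1-01-0, 1-011-, 1001--, 11--00, 11-0-0, 11-01-, 110--0*, 110-1-, 1100--
[col 3] -10--0
Prime implicants: --0000, --0110, -0-110, -10--0, 0--110, 0-0-10, 0-00-0, 0-111-, 0011--, 01010-, 1-0-00, 1-0-11, 1-01-0, 1-011-, 1001--, 11--00, 11-0-0, 11-01-, 110-1-, 1100--, 11110-
PI chart (minterm → PIs covering it):
  0 | --0000,0-00-0
  2 | 0-0-10,0-00-0
  6 | --0110,-0-110,0--110,0-0-10
  12 | 0011--  (sole → essential)
  13 | 0011--  (sole → essential)
  14 | -0-110,0--110,0-111-,0011--
  15 | 0-111-,0011--
  16 | --0000,-10--0,0-00-0
  20 | -10--0,01010-
  21 | 01010-  (sole → essential)
  22 | --0110,-10--0,0--110,0-0-10
  30 | 0--110,0-111-
  31 | 0-111-  (sole → essential)
  32 | --0000,1-0-00
  35 | 1-0-11  (sole → essential)
  36 | 1-0-00,1-01-0,1001--
  37 | 1001--  (sole → essential)
  38 | --0110,-0-110,1-01-0,1-011-,1001--
  39 | 1-0-11,1-011-,1001--
  46 | -0-110  (sole → essential)
  48 | --0000,-10--0,1-0-00,11--00,11-0-0,1100--
  49 | 1100--  (sole → essential)
  50 | -10--0,11-0-0,11-01-,110-1-,1100--
  51 | 1-0-11,11-01-,110-1-,1100--
  52 | -10--0,1-0-00,1-01-0,11--00
  54 | --0110,-10--0,1-01-0,1-011-,110-1-
  55 | 1-0-11,1-011-,110-1-
  56 | 11--00,11-0-0
  58 | 11-0-0,11-01-
  59 | 11-01-  (sole → essential)
  60 | 11--00,11110-
  61 | 11110-  (sole → essential)
Essential prime implicants: -0-110, 0-111-, 0011--, 01010-, 1-0-11, 1001--, 11-01-, 1100--, 11110-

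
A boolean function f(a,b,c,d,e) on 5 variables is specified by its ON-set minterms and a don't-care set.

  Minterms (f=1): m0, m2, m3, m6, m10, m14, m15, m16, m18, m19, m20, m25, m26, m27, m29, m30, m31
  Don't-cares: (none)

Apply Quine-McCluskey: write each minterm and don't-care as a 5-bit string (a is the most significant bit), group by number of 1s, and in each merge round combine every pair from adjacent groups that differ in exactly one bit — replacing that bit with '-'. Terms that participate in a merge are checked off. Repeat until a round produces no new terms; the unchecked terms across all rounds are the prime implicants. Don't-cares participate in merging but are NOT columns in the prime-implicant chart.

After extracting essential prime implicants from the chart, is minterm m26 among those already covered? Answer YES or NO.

NO

Round 0: 00000✓ 00010✓ 00011✓ 00110✓ 01010✓ 01110✓ 01111✓ 10000✓ 10010✓ 10011✓ 10100✓ 11001✓ 11010✓ 11011✓ 11101✓ 11110✓ 11111✓
Round 1: -0000✓ -0010✓ -0011✓ -1010✓ -1110✓ -1111✓ 0-010✓ 0-110✓ 00-10✓ 000-0✓ 0001-✓ 01-10✓ 0111-✓ 1-010✓ 1-011✓ 10-00 100-0✓ 1001-✓ 11-01✓ 11-10✓ 11-11✓ 110-1✓ 1101-✓ 111-1✓ 1111-✓
Round 2: --010 -00-0 -001- -1-10 -111- 0--10 1-01- 11--1 11-1-
PIs = {--010, -00-0, -001-, -1-10, -111-, 0--10, 1-01-, 10-00, 11--1, 11-1-}
Coverage chart:
  m0: -00-0 ←essential
  m2: --010,-00-0,-001-,0--10
  m3: -001- ←essential
  m6: 0--10 ←essential
  m10: --010,-1-10,0--10
  m14: -1-10,-111-,0--10
  m15: -111- ←essential
  m16: -00-0,10-00
  m18: --010,-00-0,-001-,1-01-
  m19: -001-,1-01-
  m20: 10-00 ←essential
  m25: 11--1 ←essential
  m26: --010,-1-10,1-01-,11-1-
  m27: 1-01-,11--1,11-1-
  m29: 11--1 ←essential
  m30: -1-10,-111-,11-1-
  m31: -111-,11--1,11-1-
Essential: -00-0, -001-, -111-, 0--10, 10-00, 11--1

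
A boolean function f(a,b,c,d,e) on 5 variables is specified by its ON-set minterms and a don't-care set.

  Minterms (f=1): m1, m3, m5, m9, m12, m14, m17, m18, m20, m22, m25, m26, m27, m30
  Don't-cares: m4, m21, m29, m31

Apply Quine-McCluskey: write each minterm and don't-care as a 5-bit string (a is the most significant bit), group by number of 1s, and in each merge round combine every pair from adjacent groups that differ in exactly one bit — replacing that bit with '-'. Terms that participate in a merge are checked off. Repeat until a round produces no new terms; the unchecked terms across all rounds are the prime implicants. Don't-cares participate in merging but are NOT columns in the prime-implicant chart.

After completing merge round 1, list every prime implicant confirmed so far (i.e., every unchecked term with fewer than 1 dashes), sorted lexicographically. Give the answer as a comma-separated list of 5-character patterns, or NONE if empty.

NONE

Round 0: 00001✓ 00011✓ 00100✓ 00101✓ 01001✓ 01100✓ 01110✓ 10001✓ 10010✓ 10100✓ 10101✓ 10110✓ 11001✓ 11010✓ 11011✓ 11101✓ 11110✓ 11111✓
Round 1: -0001✓ -0100✓ -0101✓ -1001✓ -1110 0-001✓ 0-100 00-01✓ 000-1 0010-✓ 011-0 1-001✓ 1-010✓ 1-101✓ 1-110✓ 10-01✓ 10-10✓ 101-0 1010-✓ 11-01✓ 11-10✓ 11-11✓ 110-1✓ 1101-✓ 111-1✓ 1111-✓
Round 2: --001 -0-01 -010- 1--01 1--10 11--1 11-1-
PIs = {--001, -0-01, -010-, -1110, 0-100, 000-1, 011-0, 1--01, 1--10, 101-0, 11--1, 11-1-}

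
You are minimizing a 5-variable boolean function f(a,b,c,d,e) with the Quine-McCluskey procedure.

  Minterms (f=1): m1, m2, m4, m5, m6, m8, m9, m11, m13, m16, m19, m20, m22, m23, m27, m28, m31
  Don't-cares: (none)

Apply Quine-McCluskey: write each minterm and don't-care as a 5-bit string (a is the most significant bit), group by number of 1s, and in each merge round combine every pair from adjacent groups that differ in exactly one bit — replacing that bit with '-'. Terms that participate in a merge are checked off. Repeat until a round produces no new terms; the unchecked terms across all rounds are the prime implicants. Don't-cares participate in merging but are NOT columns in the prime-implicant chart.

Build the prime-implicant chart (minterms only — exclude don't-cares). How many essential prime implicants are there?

size-2^0 implicants → 00001(✓)  00010(✓)  00100(✓)  00101(✓)  00110(✓)  01000(✓)  01001(✓)  01011(✓)  01101(✓)  10000(✓)  10011(✓)  10100(✓)  10110(✓)  10111(✓)  11011(✓)  11100(✓)  11111(✓)
size-2^1 implicants → -0100(✓)  -0110(✓)  -1011  0-001(✓)  0-101(✓)  00-01(✓)  00-10  001-0(✓)  0010-  01-01(✓)  010-1  0100-  1-011(✓)  1-100  1-111(✓)  10-00  10-11(✓)  101-0(✓)  1011-  11-11(✓)
size-2^2 implicants → -01-0  0--01  1--11
Unchecked terms (primes): -01-0, -1011, 0--01, 00-10, 0010-, 010-1, 0100-, 1--11, 1-100, 10-00, 1011-
Minterm coverage:
  m1 ⊆ 0--01 [E]
  m2 ⊆ 00-10 [E]
  m4 ⊆ -01-0,0010-
  m5 ⊆ 0--01,0010-
  m6 ⊆ -01-0,00-10
  m8 ⊆ 0100- [E]
  m9 ⊆ 0--01,010-1,0100-
  m11 ⊆ -1011,010-1
  m13 ⊆ 0--01 [E]
  m16 ⊆ 10-00 [E]
  m19 ⊆ 1--11 [E]
  m20 ⊆ -01-0,1-100,10-00
  m22 ⊆ -01-0,1011-
  m23 ⊆ 1--11,1011-
  m27 ⊆ -1011,1--11
  m28 ⊆ 1-100 [E]
  m31 ⊆ 1--11 [E]
E = {0--01, 00-10, 0100-, 1--11, 1-100, 10-00}

6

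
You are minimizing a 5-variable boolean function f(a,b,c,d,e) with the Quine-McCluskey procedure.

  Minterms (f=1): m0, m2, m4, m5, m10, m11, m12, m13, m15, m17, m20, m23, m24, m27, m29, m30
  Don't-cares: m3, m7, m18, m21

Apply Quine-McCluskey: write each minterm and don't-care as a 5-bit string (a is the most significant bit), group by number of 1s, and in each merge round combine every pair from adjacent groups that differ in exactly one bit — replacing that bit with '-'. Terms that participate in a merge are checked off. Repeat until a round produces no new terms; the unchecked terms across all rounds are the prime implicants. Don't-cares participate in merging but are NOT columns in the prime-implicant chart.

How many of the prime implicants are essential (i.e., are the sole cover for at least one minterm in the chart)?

[col 0] 00000*, 00010*, 00011*, 00100*, 00101*, 00111*, 01010*, 01011*, 01100*, 01101*, 01111*, 10001*, 10010*, 10100*, 10101*, 10111*, 11000, 11011*, 11101*, 11110
[col 1] -0010, -0100*, -0101*, -0111*, -1011, -1101*, 0-010*, 0-011*, 0-100*, 0-101*, 0-111*, 00-00, 00-11*, 000-0, 0001-*, 001-1*, 0010-*, 01-11*, 0101-*, 011-1*, 0110-*, 1-101*, 10-01, 101-1*, 1010-*
[col 2] --101, -01-1, -010-, 0--11, 0-01-, 0-1-1, 0-10-
Prime implicants: --101, -0010, -01-1, -010-, -1011, 0--11, 0-01-, 0-1-1, 0-10-, 00-00, 000-0, 10-01, 11000, 11110
PI chart (minterm → PIs covering it):
  0 | 00-00,000-0
  2 | -0010,0-01-,000-0
  4 | -010-,0-10-,00-00
  5 | --101,-01-1,-010-,0-1-1,0-10-
  10 | 0-01-  (sole → essential)
  11 | -1011,0--11,0-01-
  12 | 0-10-  (sole → essential)
  13 | --101,0-1-1,0-10-
  15 | 0--11,0-1-1
  17 | 10-01  (sole → essential)
  20 | -010-  (sole → essential)
  23 | -01-1  (sole → essential)
  24 | 11000  (sole → essential)
  27 | -1011  (sole → essential)
  29 | --101  (sole → essential)
  30 | 11110  (sole → essential)
Essential prime implicants: --101, -01-1, -010-, -1011, 0-01-, 0-10-, 10-01, 11000, 11110

9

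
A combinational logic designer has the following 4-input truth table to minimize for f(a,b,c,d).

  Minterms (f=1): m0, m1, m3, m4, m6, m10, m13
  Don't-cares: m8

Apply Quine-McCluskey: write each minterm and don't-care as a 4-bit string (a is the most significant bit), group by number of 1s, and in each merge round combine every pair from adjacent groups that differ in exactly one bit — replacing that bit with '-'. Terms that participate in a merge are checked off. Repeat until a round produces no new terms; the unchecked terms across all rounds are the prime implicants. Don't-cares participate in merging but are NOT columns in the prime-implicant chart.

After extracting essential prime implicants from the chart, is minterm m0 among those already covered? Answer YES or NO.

NO

size-2^0 implicants → 0000(✓)  0001(✓)  0011(✓)  0100(✓)  0110(✓)  1000(✓)  1010(✓)  1101
size-2^1 implicants → -000  0-00  00-1  000-  01-0  10-0
Unchecked terms (primes): -000, 0-00, 00-1, 000-, 01-0, 10-0, 1101
Minterm coverage:
  m0 ⊆ -000,0-00,000-
  m1 ⊆ 00-1,000-
  m3 ⊆ 00-1 [E]
  m4 ⊆ 0-00,01-0
  m6 ⊆ 01-0 [E]
  m10 ⊆ 10-0 [E]
  m13 ⊆ 1101 [E]
E = {00-1, 01-0, 10-0, 1101}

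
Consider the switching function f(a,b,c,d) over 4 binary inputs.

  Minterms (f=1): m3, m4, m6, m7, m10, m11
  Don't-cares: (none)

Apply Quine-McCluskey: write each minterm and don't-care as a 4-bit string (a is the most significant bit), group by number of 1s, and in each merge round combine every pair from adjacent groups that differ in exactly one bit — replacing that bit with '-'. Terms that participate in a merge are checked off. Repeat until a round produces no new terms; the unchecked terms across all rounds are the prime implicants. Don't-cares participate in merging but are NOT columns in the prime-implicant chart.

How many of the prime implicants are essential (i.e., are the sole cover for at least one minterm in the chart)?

[col 0] 0011*, 0100*, 0110*, 0111*, 1010*, 1011*
[col 1] -011, 0-11, 01-0, 011-, 101-
Prime implicants: -011, 0-11, 01-0, 011-, 101-
PI chart (minterm → PIs covering it):
  3 | -011,0-11
  4 | 01-0  (sole → essential)
  6 | 01-0,011-
  7 | 0-11,011-
  10 | 101-  (sole → essential)
  11 | -011,101-
Essential prime implicants: 01-0, 101-

2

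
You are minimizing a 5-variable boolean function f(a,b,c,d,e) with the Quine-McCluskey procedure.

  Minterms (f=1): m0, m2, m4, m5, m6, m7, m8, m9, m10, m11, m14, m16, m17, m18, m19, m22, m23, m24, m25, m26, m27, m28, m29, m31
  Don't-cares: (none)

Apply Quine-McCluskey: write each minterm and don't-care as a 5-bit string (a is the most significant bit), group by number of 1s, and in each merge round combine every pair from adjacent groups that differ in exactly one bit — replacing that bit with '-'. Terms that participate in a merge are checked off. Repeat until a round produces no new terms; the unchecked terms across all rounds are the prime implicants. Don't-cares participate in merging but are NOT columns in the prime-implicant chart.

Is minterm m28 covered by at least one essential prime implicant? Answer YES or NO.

size-2^0 implicants → 00000(✓)  00010(✓)  00100(✓)  00101(✓)  00110(✓)  00111(✓)  01000(✓)  01001(✓)  01010(✓)  01011(✓)  01110(✓)  10000(✓)  10001(✓)  10010(✓)  10011(✓)  10110(✓)  10111(✓)  11000(✓)  11001(✓)  11010(✓)  11011(✓)  11100(✓)  11101(✓)  11111(✓)
size-2^1 implicants → -0000(✓)  -0010(✓)  -0110(✓)  -0111(✓)  -1000(✓)  -1001(✓)  -1010(✓)  -1011(✓)  0-000(✓)  0-010(✓)  0-110(✓)  00-00(✓)  00-10(✓)  000-0(✓)  001-0(✓)  001-1(✓)  0010-(✓)  0011-(✓)  01-10(✓)  010-0(✓)  010-1(✓)  0100-(✓)  0101-(✓)  1-000(✓)  1-001(✓)  1-010(✓)  1-011(✓)  1-111(✓)  10-10(✓)  10-11(✓)  100-0(✓)  100-1(✓)  1000-(✓)  1001-(✓)  1011-(✓)  11-00(✓)  11-01(✓)  11-11(✓)  110-0(✓)  110-1(✓)  1100-(✓)  1101-(✓)  111-1(✓)  1110-(✓)
size-2^2 implicants → --000(✓)  --010(✓)  -0-10  -00-0(✓)  -011-  -10-0(✓)  -10-1(✓)  -100-(✓)  -101-(✓)  0--10  0-0-0(✓)  00--0  001--  010--(✓)  1--11  1-0-0(✓)  1-0-1(✓)  1-00-(✓)  1-01-(✓)  10-1-  100--(✓)  11--1  11-0-  110--(✓)
size-2^3 implicants → --0-0  -10--  1-0--
Unchecked terms (primes): --0-0, -0-10, -011-, -10--, 0--10, 00--0, 001--, 1--11, 1-0--, 10-1-, 11--1, 11-0-
Minterm coverage:
  m0 ⊆ --0-0,00--0
  m2 ⊆ --0-0,-0-10,0--10,00--0
  m4 ⊆ 00--0,001--
  m5 ⊆ 001-- [E]
  m6 ⊆ -0-10,-011-,0--10,00--0,001--
  m7 ⊆ -011-,001--
  m8 ⊆ --0-0,-10--
  m9 ⊆ -10-- [E]
  m10 ⊆ --0-0,-10--,0--10
  m11 ⊆ -10-- [E]
  m14 ⊆ 0--10 [E]
  m16 ⊆ --0-0,1-0--
  m17 ⊆ 1-0-- [E]
  m18 ⊆ --0-0,-0-10,1-0--,10-1-
  m19 ⊆ 1--11,1-0--,10-1-
  m22 ⊆ -0-10,-011-,10-1-
  m23 ⊆ -011-,1--11,10-1-
  m24 ⊆ --0-0,-10--,1-0--,11-0-
  m25 ⊆ -10--,1-0--,11--1,11-0-
  m26 ⊆ --0-0,-10--,1-0--
  m27 ⊆ -10--,1--11,1-0--,11--1
  m28 ⊆ 11-0- [E]
  m29 ⊆ 11--1,11-0-
  m31 ⊆ 1--11,11--1
E = {-10--, 0--10, 001--, 1-0--, 11-0-}

YES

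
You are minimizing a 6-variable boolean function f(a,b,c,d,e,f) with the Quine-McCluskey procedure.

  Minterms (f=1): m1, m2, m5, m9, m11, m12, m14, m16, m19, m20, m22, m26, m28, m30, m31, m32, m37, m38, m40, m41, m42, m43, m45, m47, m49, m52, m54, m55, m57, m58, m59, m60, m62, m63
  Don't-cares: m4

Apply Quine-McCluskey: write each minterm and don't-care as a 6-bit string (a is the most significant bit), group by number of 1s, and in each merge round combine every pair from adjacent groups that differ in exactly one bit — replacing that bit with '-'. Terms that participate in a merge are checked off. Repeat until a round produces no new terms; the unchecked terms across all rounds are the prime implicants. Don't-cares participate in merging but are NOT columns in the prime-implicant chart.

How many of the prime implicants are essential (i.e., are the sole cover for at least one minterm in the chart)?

[col 0] 000001*, 000010, 000100*, 000101*, 001001*, 001011*, 001100*, 001110*, 010000*, 010011, 010100*, 010110*, 011010*, 011100*, 011110*, 011111*, 100000*, 100101*, 100110*, 101000*, 101001*, 101010*, 101011*, 101101*, 101111*, 110001*, 110100*, 110110*, 110111*, 111001*, 111010*, 111011*, 111100*, 111110*, 111111*
[col 1] -00101, -01001*, -01011*, -10100*, -10110*, -11010*, -11100*, -11110*, -11111*, 0-0100*, 0-1100*, 0-1110*, 00-001, 00-100*, 000-01, 00010-, 0010-1*, 0011-0*, 01-100*, 01-110*, 010-00, 0101-0*, 011-10*, 0111-0*, 01111-*, 1-0110, 1-1001*, 1-1010*, 1-1011*, 1-1111*, 10-000, 10-101, 101-01*, 101-11*, 1010-0*, 1010-1*, 10100-*, 10101-*, 1011-1*, 11-001, 11-100*, 11-110*, 11-111*, 1101-0*, 11011-*, 111-10*, 111-11*, 1110-1*, 11101-*, 1111-0*, 11111-*
[col 2] -010-1, -1-100*, -1-110*, -101-0*, -11-10, -111-0*, -1111-, 0--100, 0-11-0, 01-1-0*, 1-1-11, 1-10-1, 1-101-, 101--1, 1010--, 11-1-0*, 11-11-, 111-1-
[col 3] -1-1-0
Prime implicants: -00101, -010-1, -1-1-0, -11-10, -1111-, 0--100, 0-11-0, 00-001, 000-01, 000010, 00010-, 010-00, 010011, 1-0110, 1-1-11, 1-10-1, 1-101-, 10-000, 10-101, 101--1, 1010--, 11-001, 11-11-, 111-1-
PI chart (minterm → PIs covering it):
  1 | 00-001,000-01
  2 | 000010  (sole → essential)
  5 | -00101,000-01,00010-
  9 | -010-1,00-001
  11 | -010-1  (sole → essential)
  12 | 0--100,0-11-0
  14 | 0-11-0  (sole → essential)
  16 | 010-00  (sole → essential)
  19 | 010011  (sole → essential)
  20 | -1-1-0,0--100,010-00
  22 | -1-1-0  (sole → essential)
  26 | -11-10  (sole → essential)
  28 | -1-1-0,0--100,0-11-0
  30 | -1-1-0,-11-10,-1111-,0-11-0
  31 | -1111-  (sole → essential)
  32 | 10-000  (sole → essential)
  37 | -00101,10-101
  38 | 1-0110  (sole → essential)
  40 | 10-000,1010--
  41 | -010-1,1-10-1,101--1,1010--
  42 | 1-101-,1010--
  43 | -010-1,1-1-11,1-10-1,1-101-,101--1,1010--
  45 | 10-101,101--1
  47 | 1-1-11,101--1
  49 | 11-001  (sole → essential)
  52 | -1-1-0  (sole → essential)
  54 | -1-1-0,1-0110,11-11-
  55 | 11-11-  (sole → essential)
  57 | 1-10-1,11-001
  58 | -11-10,1-101-,111-1-
  59 | 1-1-11,1-10-1,1-101-,111-1-
  60 | -1-1-0  (sole → essential)
  62 | -1-1-0,-11-10,-1111-,11-11-,111-1-
  63 | -1111-,1-1-11,11-11-,111-1-
Essential prime implicants: -010-1, -1-1-0, -11-10, -1111-, 0-11-0, 000010, 010-00, 010011, 1-0110, 10-000, 11-001, 11-11-

12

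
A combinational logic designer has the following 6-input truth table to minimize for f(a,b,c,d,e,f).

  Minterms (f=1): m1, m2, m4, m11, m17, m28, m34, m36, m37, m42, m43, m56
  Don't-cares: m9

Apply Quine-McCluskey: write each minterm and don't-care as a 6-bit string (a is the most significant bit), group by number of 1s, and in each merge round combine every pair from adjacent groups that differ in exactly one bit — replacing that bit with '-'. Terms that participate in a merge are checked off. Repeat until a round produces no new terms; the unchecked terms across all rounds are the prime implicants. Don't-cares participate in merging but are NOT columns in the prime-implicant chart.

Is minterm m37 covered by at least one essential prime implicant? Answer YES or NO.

YES

Round 0: 000001✓ 000010✓ 000100✓ 001001✓ 001011✓ 010001✓ 011100 100010✓ 100100✓ 100101✓ 101010✓ 101011✓ 111000
Round 1: -00010 -00100 -01011 0-0001 00-001 0010-1 10-010 10010- 10101-
PIs = {-00010, -00100, -01011, 0-0001, 00-001, 0010-1, 011100, 10-010, 10010-, 10101-, 111000}
Coverage chart:
  m1: 0-0001,00-001
  m2: -00010 ←essential
  m4: -00100 ←essential
  m11: -01011,0010-1
  m17: 0-0001 ←essential
  m28: 011100 ←essential
  m34: -00010,10-010
  m36: -00100,10010-
  m37: 10010- ←essential
  m42: 10-010,10101-
  m43: -01011,10101-
  m56: 111000 ←essential
Essential: -00010, -00100, 0-0001, 011100, 10010-, 111000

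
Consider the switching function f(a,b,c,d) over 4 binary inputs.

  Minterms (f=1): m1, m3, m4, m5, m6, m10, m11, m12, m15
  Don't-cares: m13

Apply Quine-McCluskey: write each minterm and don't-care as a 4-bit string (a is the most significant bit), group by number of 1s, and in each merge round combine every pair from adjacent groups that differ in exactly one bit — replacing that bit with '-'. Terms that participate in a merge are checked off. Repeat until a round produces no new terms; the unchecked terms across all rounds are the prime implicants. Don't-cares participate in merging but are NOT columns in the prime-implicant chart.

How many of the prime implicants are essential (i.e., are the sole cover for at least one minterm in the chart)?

size-2^0 implicants → 0001(✓)  0011(✓)  0100(✓)  0101(✓)  0110(✓)  1010(✓)  1011(✓)  1100(✓)  1101(✓)  1111(✓)
size-2^1 implicants → -011  -100(✓)  -101(✓)  0-01  00-1  01-0  010-(✓)  1-11  101-  11-1  110-(✓)
size-2^2 implicants → -10-
Unchecked terms (primes): -011, -10-, 0-01, 00-1, 01-0, 1-11, 101-, 11-1
Minterm coverage:
  m1 ⊆ 0-01,00-1
  m3 ⊆ -011,00-1
  m4 ⊆ -10-,01-0
  m5 ⊆ -10-,0-01
  m6 ⊆ 01-0 [E]
  m10 ⊆ 101- [E]
  m11 ⊆ -011,1-11,101-
  m12 ⊆ -10- [E]
  m15 ⊆ 1-11,11-1
E = {-10-, 01-0, 101-}

3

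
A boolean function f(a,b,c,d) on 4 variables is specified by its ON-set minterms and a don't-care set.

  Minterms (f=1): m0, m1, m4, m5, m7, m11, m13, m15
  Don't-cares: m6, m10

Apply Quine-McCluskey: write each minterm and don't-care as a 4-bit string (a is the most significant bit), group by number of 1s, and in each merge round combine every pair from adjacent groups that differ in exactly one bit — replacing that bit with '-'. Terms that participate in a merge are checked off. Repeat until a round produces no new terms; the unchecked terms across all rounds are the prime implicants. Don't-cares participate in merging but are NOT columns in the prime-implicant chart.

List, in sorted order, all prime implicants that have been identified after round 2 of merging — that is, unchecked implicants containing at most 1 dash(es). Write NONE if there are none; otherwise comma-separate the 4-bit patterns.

1-11, 101-

Round 0: 0000✓ 0001✓ 0100✓ 0101✓ 0110✓ 0111✓ 1010✓ 1011✓ 1101✓ 1111✓
Round 1: -101✓ -111✓ 0-00✓ 0-01✓ 000-✓ 01-0✓ 01-1✓ 010-✓ 011-✓ 1-11 101- 11-1✓
Round 2: -1-1 0-0- 01--
PIs = {-1-1, 0-0-, 01--, 1-11, 101-}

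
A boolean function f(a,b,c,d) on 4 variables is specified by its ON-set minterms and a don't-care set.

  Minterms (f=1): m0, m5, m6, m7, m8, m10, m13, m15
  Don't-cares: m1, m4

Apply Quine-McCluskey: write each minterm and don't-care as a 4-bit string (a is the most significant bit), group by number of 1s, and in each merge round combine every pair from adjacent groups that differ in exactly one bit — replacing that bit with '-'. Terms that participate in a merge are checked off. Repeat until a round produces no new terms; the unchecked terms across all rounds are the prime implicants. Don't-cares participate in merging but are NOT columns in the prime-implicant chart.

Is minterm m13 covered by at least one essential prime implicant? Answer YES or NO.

Round 0: 0000✓ 0001✓ 0100✓ 0101✓ 0110✓ 0111✓ 1000✓ 1010✓ 1101✓ 1111✓
Round 1: -000 -101✓ -111✓ 0-00✓ 0-01✓ 000-✓ 01-0✓ 01-1✓ 010-✓ 011-✓ 10-0 11-1✓
Round 2: -1-1 0-0- 01--
PIs = {-000, -1-1, 0-0-, 01--, 10-0}
Coverage chart:
  m0: -000,0-0-
  m5: -1-1,0-0-,01--
  m6: 01-- ←essential
  m7: -1-1,01--
  m8: -000,10-0
  m10: 10-0 ←essential
  m13: -1-1 ←essential
  m15: -1-1 ←essential
Essential: -1-1, 01--, 10-0

YES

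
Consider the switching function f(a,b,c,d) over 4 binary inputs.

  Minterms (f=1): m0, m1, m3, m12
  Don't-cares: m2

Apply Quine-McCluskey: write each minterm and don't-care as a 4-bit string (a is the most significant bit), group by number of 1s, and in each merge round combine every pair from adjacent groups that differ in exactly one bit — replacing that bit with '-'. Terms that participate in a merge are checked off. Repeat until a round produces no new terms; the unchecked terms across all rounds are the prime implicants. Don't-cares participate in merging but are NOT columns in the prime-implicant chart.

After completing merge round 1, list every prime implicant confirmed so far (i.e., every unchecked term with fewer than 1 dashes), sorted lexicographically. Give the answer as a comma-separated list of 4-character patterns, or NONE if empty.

1100

size-2^0 implicants → 0000(✓)  0001(✓)  0010(✓)  0011(✓)  1100
size-2^1 implicants → 00-0(✓)  00-1(✓)  000-(✓)  001-(✓)
size-2^2 implicants → 00--
Unchecked terms (primes): 00--, 1100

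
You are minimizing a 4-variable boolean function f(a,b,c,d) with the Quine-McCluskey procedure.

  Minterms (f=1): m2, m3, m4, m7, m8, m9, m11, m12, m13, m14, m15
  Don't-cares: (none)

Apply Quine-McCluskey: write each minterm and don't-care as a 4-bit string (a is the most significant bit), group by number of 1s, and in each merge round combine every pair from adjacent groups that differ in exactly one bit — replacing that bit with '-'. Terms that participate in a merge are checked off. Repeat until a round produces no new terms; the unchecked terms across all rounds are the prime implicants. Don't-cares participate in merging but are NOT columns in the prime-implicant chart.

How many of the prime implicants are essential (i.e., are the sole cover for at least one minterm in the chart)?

5

size-2^0 implicants → 0010(✓)  0011(✓)  0100(✓)  0111(✓)  1000(✓)  1001(✓)  1011(✓)  1100(✓)  1101(✓)  1110(✓)  1111(✓)
size-2^1 implicants → -011(✓)  -100  -111(✓)  0-11(✓)  001-  1-00(✓)  1-01(✓)  1-11(✓)  10-1(✓)  100-(✓)  11-0(✓)  11-1(✓)  110-(✓)  111-(✓)
size-2^2 implicants → --11  1--1  1-0-  11--
Unchecked terms (primes): --11, -100, 001-, 1--1, 1-0-, 11--
Minterm coverage:
  m2 ⊆ 001- [E]
  m3 ⊆ --11,001-
  m4 ⊆ -100 [E]
  m7 ⊆ --11 [E]
  m8 ⊆ 1-0- [E]
  m9 ⊆ 1--1,1-0-
  m11 ⊆ --11,1--1
  m12 ⊆ -100,1-0-,11--
  m13 ⊆ 1--1,1-0-,11--
  m14 ⊆ 11-- [E]
  m15 ⊆ --11,1--1,11--
E = {--11, -100, 001-, 1-0-, 11--}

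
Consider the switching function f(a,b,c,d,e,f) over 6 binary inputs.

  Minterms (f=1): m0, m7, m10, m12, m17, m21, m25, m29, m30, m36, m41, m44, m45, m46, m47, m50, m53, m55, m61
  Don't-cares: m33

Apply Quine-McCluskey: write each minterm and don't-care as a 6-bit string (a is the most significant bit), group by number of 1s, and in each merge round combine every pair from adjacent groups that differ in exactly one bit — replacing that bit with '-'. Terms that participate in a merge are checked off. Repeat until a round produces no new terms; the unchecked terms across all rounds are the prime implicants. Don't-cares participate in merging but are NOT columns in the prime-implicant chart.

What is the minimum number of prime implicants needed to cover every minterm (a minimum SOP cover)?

12

[col 0] 000000, 000111, 001010, 001100*, 010001*, 010101*, 011001*, 011101*, 011110, 100001*, 100100*, 101001*, 101100*, 101101*, 101110*, 101111*, 110010, 110101*, 110111*, 111101*
[col 1] -01100, -10101*, -11101*, 01-001*, 01-101*, 010-01*, 011-01*, 1-1101, 10-001, 10-100, 101-01, 1011-0*, 1011-1*, 10110-*, 10111-*, 11-101*, 1101-1
[col 2] -1-101, 01--01, 1011--
Prime implicants: -01100, -1-101, 000000, 000111, 001010, 01--01, 011110, 1-1101, 10-001, 10-100, 101-01, 1011--, 110010, 1101-1
PI chart (minterm → PIs covering it):
  0 | 000000  (sole → essential)
  7 | 000111  (sole → essential)
  10 | 001010  (sole → essential)
  12 | -01100  (sole → essential)
  17 | 01--01  (sole → essential)
  21 | -1-101,01--01
  25 | 01--01  (sole → essential)
  29 | -1-101,01--01
  30 | 011110  (sole → essential)
  36 | 10-100  (sole → essential)
  41 | 10-001,101-01
  44 | -01100,10-100,1011--
  45 | 1-1101,101-01,1011--
  46 | 1011--  (sole → essential)
  47 | 1011--  (sole → essential)
  50 | 110010  (sole → essential)
  53 | -1-101,1101-1
  55 | 1101-1  (sole → essential)
  61 | -1-101,1-1101
Essential prime implicants: -01100, 000000, 000111, 001010, 01--01, 011110, 10-100, 1011--, 110010, 1101-1
Petrick residual → -1-101, 10-001
Minimum SOP uses 12 PIs: b'cde'f' + bde'f + a'b'c'd'e'f' + a'b'c'def + a'b'cd'ef' + a'be'f + a'bcdef' + ab'd'e'f + ab'de'f' + ab'cd + abc'd'ef' + abc'df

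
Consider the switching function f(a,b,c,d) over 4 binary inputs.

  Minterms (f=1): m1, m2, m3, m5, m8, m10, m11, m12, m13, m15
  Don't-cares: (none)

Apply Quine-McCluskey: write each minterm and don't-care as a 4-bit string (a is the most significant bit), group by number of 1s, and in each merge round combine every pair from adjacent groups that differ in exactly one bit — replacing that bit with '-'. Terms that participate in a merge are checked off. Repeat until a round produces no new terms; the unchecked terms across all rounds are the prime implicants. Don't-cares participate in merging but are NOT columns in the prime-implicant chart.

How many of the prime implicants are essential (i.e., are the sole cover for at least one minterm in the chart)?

1

Round 0: 0001✓ 0010✓ 0011✓ 0101✓ 1000✓ 1010✓ 1011✓ 1100✓ 1101✓ 1111✓
Round 1: -010✓ -011✓ -101 0-01 00-1 001-✓ 1-00 1-11 10-0 101-✓ 11-1 110-
Round 2: -01-
PIs = {-01-, -101, 0-01, 00-1, 1-00, 1-11, 10-0, 11-1, 110-}
Coverage chart:
  m1: 0-01,00-1
  m2: -01- ←essential
  m3: -01-,00-1
  m5: -101,0-01
  m8: 1-00,10-0
  m10: -01-,10-0
  m11: -01-,1-11
  m12: 1-00,110-
  m13: -101,11-1,110-
  m15: 1-11,11-1
Essential: -01-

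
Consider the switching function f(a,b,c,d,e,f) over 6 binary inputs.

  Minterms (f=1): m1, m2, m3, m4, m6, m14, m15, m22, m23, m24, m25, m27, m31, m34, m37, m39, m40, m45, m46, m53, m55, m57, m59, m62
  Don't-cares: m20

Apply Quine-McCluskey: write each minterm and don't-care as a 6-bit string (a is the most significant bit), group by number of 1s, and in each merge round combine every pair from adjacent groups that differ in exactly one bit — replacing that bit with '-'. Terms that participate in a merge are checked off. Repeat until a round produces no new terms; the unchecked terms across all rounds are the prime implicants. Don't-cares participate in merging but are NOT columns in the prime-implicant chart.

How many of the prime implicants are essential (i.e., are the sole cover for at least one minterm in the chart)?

Round 0: 000001✓ 000010✓ 000011✓ 000100✓ 000110✓ 001110✓ 001111✓ 010100✓ 010110✓ 010111✓ 011000✓ 011001✓ 011011✓ 011111✓ 100010✓ 100101✓ 100111✓ 101000 101101✓ 101110✓ 110101✓ 110111✓ 111001✓ 111011✓ 111110✓
Round 1: -00010 -01110 -10111 -11001✓ -11011✓ 0-0100✓ 0-0110✓ 0-1111 00-110 000-10 0000-1 00001- 0001-0✓ 00111- 01-111 0101-0✓ 01011- 011-11 0110-1✓ 01100- 1-0101✓ 1-0111✓ 1-1110 10-101 1001-1✓ 1101-1✓ 1110-1✓
Round 2: -110-1 0-01-0 1-01-1
PIs = {-00010, -01110, -10111, -110-1, 0-01-0, 0-1111, 00-110, 000-10, 0000-1, 00001-, 00111-, 01-111, 01011-, 011-11, 01100-, 1-01-1, 1-1110, 10-101, 101000}
Coverage chart:
  m1: 0000-1 ←essential
  m2: -00010,000-10,00001-
  m3: 0000-1,00001-
  m4: 0-01-0 ←essential
  m6: 0-01-0,00-110,000-10
  m14: -01110,00-110,00111-
  m15: 0-1111,00111-
  m22: 0-01-0,01011-
  m23: -10111,01-111,01011-
  m24: 01100- ←essential
  m25: -110-1,01100-
  m27: -110-1,011-11
  m31: 0-1111,01-111,011-11
  m34: -00010 ←essential
  m37: 1-01-1,10-101
  m39: 1-01-1 ←essential
  m40: 101000 ←essential
  m45: 10-101 ←essential
  m46: -01110,1-1110
  m53: 1-01-1 ←essential
  m55: -10111,1-01-1
  m57: -110-1 ←essential
  m59: -110-1 ←essential
  m62: 1-1110 ←essential
Essential: -00010, -110-1, 0-01-0, 0000-1, 01100-, 1-01-1, 1-1110, 10-101, 101000

9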